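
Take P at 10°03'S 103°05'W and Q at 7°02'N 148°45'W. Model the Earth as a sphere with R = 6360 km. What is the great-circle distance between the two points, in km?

Haversine: a = sin²(Δφ/2)+cos φ₁ cos φ₂ sin²(Δλ/2) = 0.16922;  σ = 2·atan2(√a,√(1−a))
σ = 48.581° → d = Rσ = 6360·0.84790 = 5393 km

5393 km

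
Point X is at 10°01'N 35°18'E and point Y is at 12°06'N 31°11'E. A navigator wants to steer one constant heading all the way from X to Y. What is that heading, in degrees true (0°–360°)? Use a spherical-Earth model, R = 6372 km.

297.3°

Meridional parts: M(φ₁)=+0.1757, M(φ₂)=+0.2128 → ΔM = +0.0371;  Δλ = -0.0718 rad
tan C = Δλ / ΔM = -1.9392 → C = 297.28°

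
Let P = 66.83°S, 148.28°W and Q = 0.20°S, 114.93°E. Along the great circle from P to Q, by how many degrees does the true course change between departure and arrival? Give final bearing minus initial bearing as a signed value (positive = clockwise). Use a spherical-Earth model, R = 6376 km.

Initial bearing θ₁ = atan2(sin Δλ cos φ₂, cos φ₁ sin φ₂ − sin φ₁ cos φ₂ cos Δλ) = 263.67°
Final bearing θ₂ = (initial bearing from the destination back to the start) + 180° = 336.98°
Δθ = θ₂ − θ₁ = +73.3°

+73.3°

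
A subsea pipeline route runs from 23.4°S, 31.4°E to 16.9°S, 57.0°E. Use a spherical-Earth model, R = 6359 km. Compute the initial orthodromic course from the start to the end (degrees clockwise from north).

79.6°

N = sin Δλ·cos φ₂ = +0.4134;  D = cos φ₁ sin φ₂ − sin φ₁ cos φ₂ cos Δλ = +0.0759
initial course = atan2(N, D) = 79.60°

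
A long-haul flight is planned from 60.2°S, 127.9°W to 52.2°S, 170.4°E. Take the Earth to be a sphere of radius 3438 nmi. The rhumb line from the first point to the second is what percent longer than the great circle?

3.5%

Great circle: σ = 0.5916 rad → d_gc = Rσ = 2033.8 nmi
Rhumb: Δφ = +0.1396, Δλ = -1.0769, Δψ = +0.2521, q = Δφ/Δψ = 0.5538 → d_rh = R√(Δφ²+q²Δλ²) = 2105.8 nmi
Excess = (2105.8 − 2033.8) / 2033.8 = 72.0 / 2033.8 = 3.54% ≈ 3.5%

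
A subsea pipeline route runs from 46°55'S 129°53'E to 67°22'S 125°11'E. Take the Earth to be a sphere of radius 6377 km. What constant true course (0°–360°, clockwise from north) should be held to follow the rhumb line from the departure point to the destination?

Meridional parts: M(φ₁)=-0.9295, M(φ₂)=-1.6088 → ΔM = -0.6793;  Δλ = -0.0820 rad
tan C = Δλ / ΔM = +0.1208 → C = 186.89°

186.9°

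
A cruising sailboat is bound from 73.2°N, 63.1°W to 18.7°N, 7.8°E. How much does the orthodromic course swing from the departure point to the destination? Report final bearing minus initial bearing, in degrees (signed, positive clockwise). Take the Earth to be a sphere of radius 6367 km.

Initial bearing θ₁ = atan2(sin Δλ cos φ₂, cos φ₁ sin φ₂ − sin φ₁ cos φ₂ cos Δλ) = 102.84°
Final bearing θ₂ = (initial bearing from the destination back to the start) + 180° = 162.69°
Δθ = θ₂ − θ₁ = +59.8°

+59.8°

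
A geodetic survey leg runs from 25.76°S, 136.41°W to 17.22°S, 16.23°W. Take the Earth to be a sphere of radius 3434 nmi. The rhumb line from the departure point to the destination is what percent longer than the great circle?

4.0%

Great circle: σ = 1.8795 rad → d_gc = Rσ = 6454.1 nmi
Rhumb: Δφ = +0.1491, Δλ = +2.0975, Δψ = +0.1604, q = Δφ/Δψ = 0.9294 → d_rh = R√(Δφ²+q²Δλ²) = 6713.6 nmi
Excess = (6713.6 − 6454.1) / 6454.1 = 259.5 / 6454.1 = 4.02% ≈ 4.0%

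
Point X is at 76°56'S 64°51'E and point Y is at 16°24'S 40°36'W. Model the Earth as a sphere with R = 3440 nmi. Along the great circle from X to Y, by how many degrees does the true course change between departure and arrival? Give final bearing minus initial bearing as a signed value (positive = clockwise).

+95.8°

At departure: θ₁ = atan2(sin Δλ cos φ₂, cos φ₁ sin φ₂ − sin φ₁ cos φ₂ cos Δλ) = 251.31°
At arrival: θ₂ = atan2(sin Δλ cos φ₁, −cos φ₂ sin φ₁ + sin φ₂ cos φ₁ cos Δλ) = 347.10°
Δθ = θ₂ − θ₁ = +95.8°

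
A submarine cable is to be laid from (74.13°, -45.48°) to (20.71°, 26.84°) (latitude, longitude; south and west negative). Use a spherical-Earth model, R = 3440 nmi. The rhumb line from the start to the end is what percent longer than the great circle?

Great circle: σ = 1.1397 rad → d_gc = Rσ = 3920.7 nmi
Rhumb: Δφ = -0.9324, Δλ = +1.2622, Δψ = -1.6009, q = Δφ/Δψ = 0.5824 → d_rh = R√(Δφ²+q²Δλ²) = 4084.3 nmi
Excess = (4084.3 − 3920.7) / 3920.7 = 163.6 / 3920.7 = 4.17% ≈ 4.2%

4.2%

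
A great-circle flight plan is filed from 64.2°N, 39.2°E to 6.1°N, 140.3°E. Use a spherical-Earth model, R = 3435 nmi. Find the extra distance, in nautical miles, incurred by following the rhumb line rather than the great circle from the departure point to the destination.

Great circle: cos σ = sin φ₁ sin φ₂ + cos φ₁ cos φ₂ cos Δλ,  σ = 1.5584 rad → d_gc = 5353.2 nmi
Rhumb line: Δψ = -1.3672, q = Δφ/Δψ = 0.7417, d_rh = R√(Δφ²+q²Δλ²) = 5686.9 nmi
Excess = 5686.9 − 5353.2 = 333.7 ≈ 334 nmi

334 nmi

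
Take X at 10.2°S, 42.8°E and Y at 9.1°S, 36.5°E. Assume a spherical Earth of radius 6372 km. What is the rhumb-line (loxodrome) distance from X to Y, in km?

701 km

Δψ = ln[tan(π/4+φ₂/2)/tan(π/4+φ₁/2)] = +0.0195;  Δφ = +0.0192 rad,  Δλ = -0.1100 rad
q = Δφ/Δψ = 0.9858
d = R·√(Δφ² + q²Δλ²) = 6372·0.11009 = 701 km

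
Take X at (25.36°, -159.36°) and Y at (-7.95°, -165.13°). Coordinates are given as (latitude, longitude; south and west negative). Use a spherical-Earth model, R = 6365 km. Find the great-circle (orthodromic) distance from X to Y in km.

3753 km

cos σ = sin φ₁ sin φ₂ + cos φ₁ cos φ₂ cos Δλ
      = sin(25.36°)sin(-7.95°) + cos(25.36°)cos(-7.95°)cos(-5.77°) = 0.8312
σ = 33.780° → d = Rσ = 6365·0.58957 = 3753 km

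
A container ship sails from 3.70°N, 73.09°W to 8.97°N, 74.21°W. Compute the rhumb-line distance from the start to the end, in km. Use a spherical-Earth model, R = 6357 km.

598 km

Rhumb course C = atan2(Δλ, Δψ) with Δψ = ln[tan(π/4+φ₂/2)/tan(π/4+φ₁/2)] = +0.0926, Δλ = -0.0195 → C = 348.08°
d = R·|Δφ| / |cos C| = 6357·0.09198 / 0.97843 = 598 km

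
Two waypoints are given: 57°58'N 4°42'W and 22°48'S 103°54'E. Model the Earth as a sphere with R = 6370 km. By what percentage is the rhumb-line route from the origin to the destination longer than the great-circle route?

Great circle: σ = 2.0766 rad → d_gc = Rσ = 13227.7 km
Rhumb: Δφ = -1.4096, Δλ = +1.8954, Δψ = -1.6569, q = Δφ/Δψ = 0.8508 → d_rh = R√(Δφ²+q²Δλ²) = 13643.4 km
Excess = (13643.4 − 13227.7) / 13227.7 = 415.7 / 13227.7 = 3.14% ≈ 3.1%

3.1%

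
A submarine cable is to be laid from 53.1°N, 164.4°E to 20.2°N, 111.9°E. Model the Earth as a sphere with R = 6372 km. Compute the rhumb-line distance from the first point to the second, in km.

Rhumb course C = atan2(Δλ, Δψ) with Δψ = ln[tan(π/4+φ₂/2)/tan(π/4+φ₁/2)] = -0.7376, Δλ = -0.9163 → C = 231.17°
d = R·|Δφ| / |cos C| = 6372·0.57421 / 0.62708 = 5835 km

5835 km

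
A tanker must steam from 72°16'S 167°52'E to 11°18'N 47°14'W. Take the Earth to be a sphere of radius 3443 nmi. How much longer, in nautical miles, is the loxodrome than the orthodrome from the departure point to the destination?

1017 nmi

Great circle: cos σ = sin φ₁ sin φ₂ + cos φ₁ cos φ₂ cos Δλ,  σ = 2.0164 rad → d_gc = 6942.5 nmi
Rhumb line: Δψ = +2.0564, q = Δφ/Δψ = 0.7093, d_rh = R√(Δφ²+q²Δλ²) = 7959.6 nmi
Excess = 7959.6 − 6942.5 = 1017.1 ≈ 1017 nmi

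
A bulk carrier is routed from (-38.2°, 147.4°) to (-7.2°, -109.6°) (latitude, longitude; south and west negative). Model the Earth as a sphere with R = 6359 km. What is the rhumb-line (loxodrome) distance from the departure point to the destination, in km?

Δψ = ln[tan(π/4+φ₂/2)/tan(π/4+φ₁/2)] = +0.5964;  Δφ = +0.5411 rad,  Δλ = +1.7977 rad
q = Δφ/Δψ = 0.9072
d = R·√(Δφ² + q²Δλ²) = 6359·1.71819 = 10926 km

10926 km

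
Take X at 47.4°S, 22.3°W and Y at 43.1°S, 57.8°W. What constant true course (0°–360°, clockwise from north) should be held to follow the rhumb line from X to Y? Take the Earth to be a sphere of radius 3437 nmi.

Δψ = ln[tan(π/4+φ₂/2)/tan(π/4+φ₁/2)] = +0.1067
Δλ = -0.6196 rad (taken the short way round)
course = atan2(Δλ, Δψ) = 279.77°

279.8°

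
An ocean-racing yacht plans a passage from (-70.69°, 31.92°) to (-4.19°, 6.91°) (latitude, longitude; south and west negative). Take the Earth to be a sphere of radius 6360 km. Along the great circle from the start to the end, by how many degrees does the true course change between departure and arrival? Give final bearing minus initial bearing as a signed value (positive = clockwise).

+18.3°

At departure: θ₁ = atan2(sin Δλ cos φ₂, cos φ₁ sin φ₂ − sin φ₁ cos φ₂ cos Δλ) = 333.04°
At arrival: θ₂ = atan2(sin Δλ cos φ₁, −cos φ₂ sin φ₁ + sin φ₂ cos φ₁ cos Δλ) = 351.35°
Δθ = θ₂ − θ₁ = +18.3°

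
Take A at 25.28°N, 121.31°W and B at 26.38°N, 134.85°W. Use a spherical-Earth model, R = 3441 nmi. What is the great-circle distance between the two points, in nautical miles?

735 nmi

cos σ = sin φ₁ sin φ₂ + cos φ₁ cos φ₂ cos Δλ
      = sin(25.28°)sin(26.38°) + cos(25.28°)cos(26.38°)cos(-13.54°) = 0.9773
σ = 12.231° → d = Rσ = 3441·0.21347 = 735 nmi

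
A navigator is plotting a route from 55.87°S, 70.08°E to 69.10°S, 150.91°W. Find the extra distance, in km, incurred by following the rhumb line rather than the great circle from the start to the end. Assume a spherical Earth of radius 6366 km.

Great circle: cos σ = sin φ₁ sin φ₂ + cos φ₁ cos φ₂ cos Δλ,  σ = 0.8992 rad → d_gc = 5724.4 km
Rhumb line: Δψ = -0.5094, q = Δφ/Δψ = 0.4532, d_rh = R√(Δφ²+q²Δλ²) = 7153.1 km
Excess = 7153.1 − 5724.4 = 1428.7 ≈ 1429 km

1429 km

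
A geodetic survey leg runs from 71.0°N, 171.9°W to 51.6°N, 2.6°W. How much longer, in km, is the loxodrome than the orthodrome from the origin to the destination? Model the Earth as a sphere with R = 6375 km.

2607 km

Great circle: cos σ = sin φ₁ sin φ₂ + cos φ₁ cos φ₂ cos Δλ,  σ = 0.9976 rad → d_gc = 6360.0 km
Rhumb line: Δψ = -0.7328, q = Δφ/Δψ = 0.4620, d_rh = R√(Δφ²+q²Δλ²) = 8967.0 km
Excess = 8967.0 − 6360.0 = 2607.0 ≈ 2607 km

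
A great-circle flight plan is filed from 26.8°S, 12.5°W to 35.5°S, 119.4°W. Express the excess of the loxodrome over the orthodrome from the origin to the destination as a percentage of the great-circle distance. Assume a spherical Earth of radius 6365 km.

5.3%

Great circle: σ = 1.5202 rad → d_gc = Rσ = 9676.0 km
Rhumb: Δφ = -0.1518, Δλ = -1.8658, Δψ = -0.1777, q = Δφ/Δψ = 0.8544 → d_rh = R√(Δφ²+q²Δλ²) = 10192.3 km
Excess = (10192.3 − 9676.0) / 9676.0 = 516.3 / 9676.0 = 5.34% ≈ 5.3%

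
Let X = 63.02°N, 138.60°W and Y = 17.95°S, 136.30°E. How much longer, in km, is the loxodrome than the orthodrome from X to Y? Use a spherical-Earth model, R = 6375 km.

283 km

Great circle: cos σ = sin φ₁ sin φ₂ + cos φ₁ cos φ₂ cos Δλ,  σ = 1.8109 rad → d_gc = 11544.3 km
Rhumb line: Δψ = -1.7461, q = Δφ/Δψ = 0.8093, d_rh = R√(Δφ²+q²Δλ²) = 11827.6 km
Excess = 11827.6 − 11544.3 = 283.3 ≈ 283 km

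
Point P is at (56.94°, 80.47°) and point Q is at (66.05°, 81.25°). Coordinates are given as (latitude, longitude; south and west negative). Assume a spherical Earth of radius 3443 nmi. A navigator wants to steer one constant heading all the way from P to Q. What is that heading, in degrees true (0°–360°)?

2.3°

Δψ = ln[tan(π/4+φ₂/2)/tan(π/4+φ₁/2)] = +0.3359
Δλ = +0.0136 rad (taken the short way round)
course = atan2(Δλ, Δψ) = 2.32°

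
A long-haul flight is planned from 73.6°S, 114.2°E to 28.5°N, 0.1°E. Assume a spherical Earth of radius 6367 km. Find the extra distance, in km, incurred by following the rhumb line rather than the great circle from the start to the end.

827 km

Great circle: cos σ = sin φ₁ sin φ₂ + cos φ₁ cos φ₂ cos Δλ,  σ = 2.1641 rad → d_gc = 13778.5 km
Rhumb line: Δψ = +2.4565, q = Δφ/Δψ = 0.7254, d_rh = R√(Δφ²+q²Δλ²) = 14605.7 km
Excess = 14605.7 − 13778.5 = 827.2 ≈ 827 km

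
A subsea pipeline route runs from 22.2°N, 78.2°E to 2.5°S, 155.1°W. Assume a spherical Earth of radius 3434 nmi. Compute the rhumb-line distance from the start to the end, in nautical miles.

7566 nmi

Rhumb course C = atan2(Δλ, Δψ) with Δψ = ln[tan(π/4+φ₂/2)/tan(π/4+φ₁/2)] = -0.4412, Δλ = +2.2113 → C = 101.28°
d = R·|Δφ| / |cos C| = 3434·0.43110 / 0.19566 = 7566 nmi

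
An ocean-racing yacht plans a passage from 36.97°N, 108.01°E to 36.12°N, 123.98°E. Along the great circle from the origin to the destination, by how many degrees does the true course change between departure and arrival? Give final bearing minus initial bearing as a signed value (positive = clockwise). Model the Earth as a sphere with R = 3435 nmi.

+9.5°

Initial bearing θ₁ = atan2(sin Δλ cos φ₂, cos φ₁ sin φ₂ − sin φ₁ cos φ₂ cos Δλ) = 88.99°
Final bearing θ₂ = (initial bearing from the destination back to the start) + 180° = 98.54°
Δθ = θ₂ − θ₁ = +9.5°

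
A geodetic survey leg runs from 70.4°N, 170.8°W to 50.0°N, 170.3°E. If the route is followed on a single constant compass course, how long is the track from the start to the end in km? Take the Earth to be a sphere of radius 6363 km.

2477 km

Δψ = ln[tan(π/4+φ₂/2)/tan(π/4+φ₁/2)] = -0.7453;  Δφ = -0.3560 rad,  Δλ = -0.3299 rad
q = Δφ/Δψ = 0.4777
d = R·√(Δφ² + q²Δλ²) = 6363·0.38936 = 2477 km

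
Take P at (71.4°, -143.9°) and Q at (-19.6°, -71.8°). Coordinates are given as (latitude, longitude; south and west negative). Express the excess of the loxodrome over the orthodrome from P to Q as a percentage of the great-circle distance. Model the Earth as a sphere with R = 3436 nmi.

Great circle: σ = 1.7983 rad → d_gc = Rσ = 6179.1 nmi
Rhumb: Δφ = -1.5882, Δλ = +1.2584, Δψ = -2.1583, q = Δφ/Δψ = 0.7359 → d_rh = R√(Δφ²+q²Δλ²) = 6317.0 nmi
Excess = (6317.0 − 6179.1) / 6179.1 = 137.9 / 6179.1 = 2.23% ≈ 2.2%

2.2%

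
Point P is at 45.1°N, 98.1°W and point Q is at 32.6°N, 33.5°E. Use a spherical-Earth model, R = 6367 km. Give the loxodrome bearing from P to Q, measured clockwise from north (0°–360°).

97.0°

Meridional parts: M(φ₁)=+0.8838, M(φ₂)=+0.6024 → ΔM = -0.2814;  Δλ = +2.2969 rad
tan C = Δλ / ΔM = -8.1616 → C = 96.99°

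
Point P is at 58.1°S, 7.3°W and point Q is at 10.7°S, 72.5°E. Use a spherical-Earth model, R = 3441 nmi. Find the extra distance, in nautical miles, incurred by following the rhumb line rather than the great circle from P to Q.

150 nmi

Great circle: cos σ = sin φ₁ sin φ₂ + cos φ₁ cos φ₂ cos Δλ,  σ = 1.3186 rad → d_gc = 4537.1 nmi
Rhumb line: Δψ = +1.0646, q = Δφ/Δψ = 0.7771, d_rh = R√(Δφ²+q²Δλ²) = 4687.5 nmi
Excess = 4687.5 − 4537.1 = 150.4 ≈ 150 nmi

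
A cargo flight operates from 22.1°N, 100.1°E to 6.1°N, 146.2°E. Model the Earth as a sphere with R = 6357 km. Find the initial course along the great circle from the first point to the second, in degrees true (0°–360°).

102.7°

θ = atan2( sin Δλ·cos φ₂ ,  cos φ₁ sin φ₂ − sin φ₁ cos φ₂ cos Δλ )
  = atan2(+0.7165, -0.1609) = 102.66°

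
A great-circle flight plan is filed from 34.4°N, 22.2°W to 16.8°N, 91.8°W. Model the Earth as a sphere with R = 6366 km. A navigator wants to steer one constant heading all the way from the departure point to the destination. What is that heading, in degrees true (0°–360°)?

Meridional parts: M(φ₁)=+0.6401, M(φ₂)=+0.2975 → ΔM = -0.3426;  Δλ = -1.2147 rad
tan C = Δλ / ΔM = +3.5458 → C = 254.25°

254.3°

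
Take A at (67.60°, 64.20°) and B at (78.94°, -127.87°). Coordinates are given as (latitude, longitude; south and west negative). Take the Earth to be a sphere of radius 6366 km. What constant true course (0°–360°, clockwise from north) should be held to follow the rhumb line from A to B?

76.3°

Δψ = ln[tan(π/4+φ₂/2)/tan(π/4+φ₁/2)] = +0.7155
Δλ = +2.9309 rad (taken the short way round)
course = atan2(Δλ, Δψ) = 76.28°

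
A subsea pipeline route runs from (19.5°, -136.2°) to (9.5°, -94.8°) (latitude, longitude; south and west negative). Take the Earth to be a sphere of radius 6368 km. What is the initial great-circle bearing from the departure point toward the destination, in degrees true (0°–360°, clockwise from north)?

98.0°

θ = atan2( sin Δλ·cos φ₂ ,  cos φ₁ sin φ₂ − sin φ₁ cos φ₂ cos Δλ )
  = atan2(+0.6522, -0.0914) = 97.98°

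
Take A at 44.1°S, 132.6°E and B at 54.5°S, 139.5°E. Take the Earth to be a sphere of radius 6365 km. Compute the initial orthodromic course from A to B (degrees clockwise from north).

θ = atan2( sin Δλ·cos φ₂ ,  cos φ₁ sin φ₂ − sin φ₁ cos φ₂ cos Δλ )
  = atan2(+0.0698, -0.1834) = 159.18°

159.2°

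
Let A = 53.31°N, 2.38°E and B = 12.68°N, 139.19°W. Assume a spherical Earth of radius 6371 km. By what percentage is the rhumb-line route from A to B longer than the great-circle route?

Great circle: σ = 1.8552 rad → d_gc = Rσ = 11819.7 km
Rhumb: Δφ = -0.7091, Δλ = -2.4709, Δψ = -0.8807, q = Δφ/Δψ = 0.8052 → d_rh = R√(Δφ²+q²Δλ²) = 13456.0 km
Excess = (13456.0 − 11819.7) / 11819.7 = 1636.3 / 11819.7 = 13.84% ≈ 13.8%

13.8%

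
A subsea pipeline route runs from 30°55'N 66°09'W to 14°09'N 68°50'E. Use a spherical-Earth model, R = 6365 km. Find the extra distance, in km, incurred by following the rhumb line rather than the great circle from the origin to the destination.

Great circle: cos σ = sin φ₁ sin φ₂ + cos φ₁ cos φ₂ cos Δλ,  σ = 2.0516 rad → d_gc = 13058.2 km
Rhumb line: Δψ = -0.3184, q = Δφ/Δψ = 0.9192, d_rh = R√(Δφ²+q²Δλ²) = 13909.1 km
Excess = 13909.1 − 13058.2 = 850.9 ≈ 851 km

851 km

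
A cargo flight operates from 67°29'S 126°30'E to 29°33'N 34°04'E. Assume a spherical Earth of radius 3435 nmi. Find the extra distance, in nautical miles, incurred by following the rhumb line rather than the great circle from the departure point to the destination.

192 nmi

Great circle: cos σ = sin φ₁ sin φ₂ + cos φ₁ cos φ₂ cos Δλ,  σ = 2.0598 rad → d_gc = 7075.4 nmi
Rhumb line: Δψ = +2.1544, q = Δφ/Δψ = 0.7861, d_rh = R√(Δφ²+q²Δλ²) = 7267.6 nmi
Excess = 7267.6 − 7075.4 = 192.2 ≈ 192 nmi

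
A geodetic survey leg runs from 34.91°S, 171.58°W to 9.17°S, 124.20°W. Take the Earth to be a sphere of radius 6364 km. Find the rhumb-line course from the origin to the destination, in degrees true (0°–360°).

59.3°

Meridional parts: M(φ₁)=-0.6509, M(φ₂)=-0.1607 → ΔM = +0.4902;  Δλ = +0.8269 rad
tan C = Δλ / ΔM = +1.6870 → C = 59.34°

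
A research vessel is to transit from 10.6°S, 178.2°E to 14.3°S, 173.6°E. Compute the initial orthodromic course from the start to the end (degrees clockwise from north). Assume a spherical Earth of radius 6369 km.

230.0°

θ = atan2( sin Δλ·cos φ₂ ,  cos φ₁ sin φ₂ − sin φ₁ cos φ₂ cos Δλ )
  = atan2(-0.0777, -0.0651) = 230.04°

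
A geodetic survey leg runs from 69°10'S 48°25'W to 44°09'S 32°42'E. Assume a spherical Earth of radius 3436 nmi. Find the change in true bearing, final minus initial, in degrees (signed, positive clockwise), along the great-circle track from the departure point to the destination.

-72.4°

Initial bearing θ₁ = atan2(sin Δλ cos φ₂, cos φ₁ sin φ₂ − sin φ₁ cos φ₂ cos Δλ) = 101.50°
Final bearing θ₂ = (initial bearing from the destination back to the start) + 180° = 29.06°
Δθ = θ₂ − θ₁ = -72.4°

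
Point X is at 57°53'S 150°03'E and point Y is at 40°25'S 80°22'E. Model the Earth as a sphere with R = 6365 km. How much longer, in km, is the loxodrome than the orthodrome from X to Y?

200 km

Great circle: cos σ = sin φ₁ sin φ₂ + cos φ₁ cos φ₂ cos Δλ,  σ = 0.8098 rad → d_gc = 5154.2 km
Rhumb line: Δψ = +0.4729, q = Δφ/Δψ = 0.6447, d_rh = R√(Δφ²+q²Δλ²) = 5354.3 km
Excess = 5354.3 − 5154.2 = 200.1 ≈ 200 km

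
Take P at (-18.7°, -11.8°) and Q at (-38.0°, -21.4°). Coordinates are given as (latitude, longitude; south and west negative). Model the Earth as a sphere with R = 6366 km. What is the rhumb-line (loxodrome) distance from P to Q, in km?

Δψ = ln[tan(π/4+φ₂/2)/tan(π/4+φ₁/2)] = -0.3857;  Δφ = -0.3368 rad,  Δλ = -0.1676 rad
q = Δφ/Δψ = 0.8734
d = R·√(Δφ² + q²Δλ²) = 6366·0.36727 = 2338 km

2338 km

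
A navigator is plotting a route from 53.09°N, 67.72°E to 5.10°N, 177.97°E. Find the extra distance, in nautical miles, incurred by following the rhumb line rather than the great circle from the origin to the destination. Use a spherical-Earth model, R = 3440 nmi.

335 nmi

Great circle: cos σ = sin φ₁ sin φ₂ + cos φ₁ cos φ₂ cos Δλ,  σ = 1.7072 rad → d_gc = 5872.7 nmi
Rhumb line: Δψ = -1.0083, q = Δφ/Δψ = 0.8307, d_rh = R√(Δφ²+q²Δλ²) = 6207.7 nmi
Excess = 6207.7 − 5872.7 = 335.0 ≈ 335 nmi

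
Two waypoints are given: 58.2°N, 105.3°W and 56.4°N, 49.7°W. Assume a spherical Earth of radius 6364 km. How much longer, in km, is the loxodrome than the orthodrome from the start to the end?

Great circle: cos σ = sin φ₁ sin φ₂ + cos φ₁ cos φ₂ cos Δλ,  σ = 0.5102 rad → d_gc = 3246.9 km
Rhumb line: Δψ = -0.0582, q = Δφ/Δψ = 0.5401, d_rh = R√(Δφ²+q²Δλ²) = 3341.5 km
Excess = 3341.5 − 3246.9 = 94.6 ≈ 95 km

95 km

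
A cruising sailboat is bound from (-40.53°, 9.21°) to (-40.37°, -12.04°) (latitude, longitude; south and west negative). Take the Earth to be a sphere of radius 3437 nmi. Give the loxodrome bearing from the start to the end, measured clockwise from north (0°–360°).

Meridional parts: M(φ₁)=-0.7750, M(φ₂)=-0.7714 → ΔM = +0.0037;  Δλ = -0.3709 rad
tan C = Δλ / ΔM = -101.0666 → C = 270.57°

270.6°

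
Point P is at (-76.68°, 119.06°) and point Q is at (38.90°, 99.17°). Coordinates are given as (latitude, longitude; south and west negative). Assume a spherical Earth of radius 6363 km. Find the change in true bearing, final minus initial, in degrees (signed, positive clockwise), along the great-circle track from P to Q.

Initial bearing θ₁ = atan2(sin Δλ cos φ₂, cos φ₁ sin φ₂ − sin φ₁ cos φ₂ cos Δλ) = 342.83°
Final bearing θ₂ = (initial bearing from the destination back to the start) + 180° = 354.99°
Δθ = θ₂ − θ₁ = +12.2°

+12.2°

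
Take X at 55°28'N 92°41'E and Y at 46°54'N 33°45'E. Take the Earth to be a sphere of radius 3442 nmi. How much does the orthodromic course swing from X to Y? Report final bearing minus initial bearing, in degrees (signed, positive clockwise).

-47.6°

Initial bearing θ₁ = atan2(sin Δλ cos φ₂, cos φ₁ sin φ₂ − sin φ₁ cos φ₂ cos Δλ) = 281.91°
Final bearing θ₂ = (initial bearing from the destination back to the start) + 180° = 234.27°
Δθ = θ₂ − θ₁ = -47.6°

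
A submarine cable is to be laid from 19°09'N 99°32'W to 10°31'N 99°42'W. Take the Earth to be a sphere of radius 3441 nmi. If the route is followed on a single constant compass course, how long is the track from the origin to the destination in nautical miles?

Rhumb course C = atan2(Δλ, Δψ) with Δψ = ln[tan(π/4+φ₂/2)/tan(π/4+φ₁/2)] = -0.1560, Δλ = -0.0029 → C = 181.07°
d = R·|Δφ| / |cos C| = 3441·0.15068 / 0.99983 = 519 nmi

519 nmi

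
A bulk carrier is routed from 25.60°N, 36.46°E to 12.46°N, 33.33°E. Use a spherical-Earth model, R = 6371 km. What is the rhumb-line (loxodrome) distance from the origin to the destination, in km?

1497 km

Δψ = ln[tan(π/4+φ₂/2)/tan(π/4+φ₁/2)] = -0.2433;  Δφ = -0.2293 rad,  Δλ = -0.0546 rad
q = Δφ/Δψ = 0.9428
d = R·√(Δφ² + q²Δλ²) = 6371·0.23505 = 1497 km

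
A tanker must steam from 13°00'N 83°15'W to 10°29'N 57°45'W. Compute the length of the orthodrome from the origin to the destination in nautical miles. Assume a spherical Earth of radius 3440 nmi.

1506 nmi

Haversine: a = sin²(Δφ/2)+cos φ₁ cos φ₂ sin²(Δλ/2) = 0.04715;  σ = 2·atan2(√a,√(1−a))
σ = 25.082° → d = Rσ = 3440·0.43776 = 1506 nmi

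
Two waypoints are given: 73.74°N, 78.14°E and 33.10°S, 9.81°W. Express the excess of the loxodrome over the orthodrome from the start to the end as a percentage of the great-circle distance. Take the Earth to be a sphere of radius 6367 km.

Great circle: σ = 2.1128 rad → d_gc = Rσ = 13452.3 km
Rhumb: Δφ = -1.8647, Δλ = -1.5350, Δψ = -2.5587, q = Δφ/Δψ = 0.7288 → d_rh = R√(Δφ²+q²Δλ²) = 13845.2 km
Excess = (13845.2 − 13452.3) / 13452.3 = 392.9 / 13452.3 = 2.92% ≈ 2.9%

2.9%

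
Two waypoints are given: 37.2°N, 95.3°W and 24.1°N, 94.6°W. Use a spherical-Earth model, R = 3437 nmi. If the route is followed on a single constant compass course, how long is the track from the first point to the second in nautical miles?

787 nmi

Δψ = ln[tan(π/4+φ₂/2)/tan(π/4+φ₁/2)] = -0.2668;  Δφ = -0.2286 rad,  Δλ = +0.0122 rad
q = Δφ/Δψ = 0.8571
d = R·√(Δφ² + q²Δλ²) = 3437·0.22888 = 787 nmi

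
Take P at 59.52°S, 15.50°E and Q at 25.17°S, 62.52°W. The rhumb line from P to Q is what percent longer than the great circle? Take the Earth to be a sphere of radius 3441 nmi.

Great circle: σ = 1.0907 rad → d_gc = Rσ = 3753.3 nmi
Rhumb: Δφ = +0.5995, Δλ = -1.3617, Δψ = +0.8462, q = Δφ/Δψ = 0.7085 → d_rh = R√(Δφ²+q²Δλ²) = 3908.6 nmi
Excess = (3908.6 − 3753.3) / 3753.3 = 155.3 / 3753.3 = 4.14% ≈ 4.1%

4.1%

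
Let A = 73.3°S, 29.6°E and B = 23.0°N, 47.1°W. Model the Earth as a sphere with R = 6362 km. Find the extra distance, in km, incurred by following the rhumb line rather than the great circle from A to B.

Great circle: cos σ = sin φ₁ sin φ₂ + cos φ₁ cos φ₂ cos Δλ,  σ = 1.8896 rad → d_gc = 12021.4 km
Rhumb line: Δψ = +2.3315, q = Δφ/Δψ = 0.7209, d_rh = R√(Δφ²+q²Δλ²) = 12330.1 km
Excess = 12330.1 − 12021.4 = 308.7 ≈ 309 km

309 km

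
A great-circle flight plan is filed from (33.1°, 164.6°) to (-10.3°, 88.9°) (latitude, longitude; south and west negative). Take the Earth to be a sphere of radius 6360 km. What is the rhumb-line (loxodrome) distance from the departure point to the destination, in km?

9356 km

Rhumb course C = atan2(Δλ, Δψ) with Δψ = ln[tan(π/4+φ₂/2)/tan(π/4+φ₁/2)] = -0.7936, Δλ = -1.3212 → C = 239.01°
d = R·|Δφ| / |cos C| = 6360·0.75747 / 0.51489 = 9356 km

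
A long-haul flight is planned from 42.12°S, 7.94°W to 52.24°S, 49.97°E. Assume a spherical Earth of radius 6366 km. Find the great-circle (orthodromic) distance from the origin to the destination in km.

4390 km

cos σ = sin φ₁ sin φ₂ + cos φ₁ cos φ₂ cos Δλ
      = sin(-42.12°)sin(-52.24°) + cos(-42.12°)cos(-52.24°)cos(57.91°) = 0.7715
σ = 39.508° → d = Rσ = 6366·0.68955 = 4390 km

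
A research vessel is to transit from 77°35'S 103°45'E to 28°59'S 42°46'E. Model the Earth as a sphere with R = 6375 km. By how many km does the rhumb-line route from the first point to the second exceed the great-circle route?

Great circle: cos σ = sin φ₁ sin φ₂ + cos φ₁ cos φ₂ cos Δλ,  σ = 0.9710 rad → d_gc = 6190.3 km
Rhumb line: Δψ = +1.6895, q = Δφ/Δψ = 0.5021, d_rh = R√(Δφ²+q²Δλ²) = 6391.1 km
Excess = 6391.1 − 6190.3 = 200.8 ≈ 201 km

201 km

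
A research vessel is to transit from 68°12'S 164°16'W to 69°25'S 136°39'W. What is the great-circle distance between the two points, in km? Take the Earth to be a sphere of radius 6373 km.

1109 km

Haversine: a = sin²(Δφ/2)+cos φ₁ cos φ₂ sin²(Δλ/2) = 0.00755;  σ = 2·atan2(√a,√(1−a))
σ = 9.970° → d = Rσ = 6373·0.17400 = 1109 km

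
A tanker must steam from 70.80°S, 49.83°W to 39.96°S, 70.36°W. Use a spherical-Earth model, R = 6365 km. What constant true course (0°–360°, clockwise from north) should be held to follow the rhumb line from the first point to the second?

Meridional parts: M(φ₁)=-1.7770, M(φ₂)=-0.7620 → ΔM = +1.0150;  Δλ = -0.3583 rad
tan C = Δλ / ΔM = -0.3530 → C = 340.56°

340.6°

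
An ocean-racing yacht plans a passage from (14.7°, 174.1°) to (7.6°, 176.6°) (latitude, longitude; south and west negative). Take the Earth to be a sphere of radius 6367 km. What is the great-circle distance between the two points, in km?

835 km

Haversine: a = sin²(Δφ/2)+cos φ₁ cos φ₂ sin²(Δλ/2) = 0.00429;  σ = 2·atan2(√a,√(1−a))
σ = 7.511° → d = Rσ = 6367·0.13109 = 835 km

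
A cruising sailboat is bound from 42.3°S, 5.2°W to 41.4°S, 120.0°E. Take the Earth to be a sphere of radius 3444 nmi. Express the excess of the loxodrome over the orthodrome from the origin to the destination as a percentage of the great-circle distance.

Great circle: σ = 1.4452 rad → d_gc = Rσ = 4977.3 nmi
Rhumb: Δφ = +0.0157, Δλ = +2.1852, Δψ = +0.0211, q = Δφ/Δψ = 0.7449 → d_rh = R√(Δφ²+q²Δλ²) = 5605.9 nmi
Excess = (5605.9 − 4977.3) / 4977.3 = 628.6 / 4977.3 = 12.63% ≈ 12.6%

12.6%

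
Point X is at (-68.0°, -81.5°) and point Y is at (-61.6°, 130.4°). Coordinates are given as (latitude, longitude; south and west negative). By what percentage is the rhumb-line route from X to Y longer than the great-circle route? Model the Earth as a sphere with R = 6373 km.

Great circle: σ = 0.8442 rad → d_gc = Rσ = 5380.1 km
Rhumb: Δφ = +0.1117, Δλ = -2.5848, Δψ = +0.2637, q = Δφ/Δψ = 0.4235 → d_rh = R√(Δφ²+q²Δλ²) = 7013.4 km
Excess = (7013.4 − 5380.1) / 5380.1 = 1633.3 / 5380.1 = 30.36% ≈ 30.4%

30.4%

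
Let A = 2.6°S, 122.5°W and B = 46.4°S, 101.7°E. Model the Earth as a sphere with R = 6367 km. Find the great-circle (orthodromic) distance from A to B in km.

cos σ = sin φ₁ sin φ₂ + cos φ₁ cos φ₂ cos Δλ
      = sin(-2.60°)sin(-46.40°) + cos(-2.60°)cos(-46.40°)cos(-135.80°) = -0.4610
σ = 117.454° → d = Rσ = 6367·2.04996 = 13052 km

13052 km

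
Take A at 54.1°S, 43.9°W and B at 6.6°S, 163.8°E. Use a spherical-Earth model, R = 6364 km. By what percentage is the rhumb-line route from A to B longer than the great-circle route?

16.1%

Great circle: σ = 2.0071 rad → d_gc = Rσ = 12773.4 km
Rhumb: Δφ = +0.8290, Δλ = -2.6581, Δψ = +1.0117, q = Δφ/Δψ = 0.8194 → d_rh = R√(Δφ²+q²Δλ²) = 14832.1 km
Excess = (14832.1 − 12773.4) / 12773.4 = 2058.7 / 12773.4 = 16.12% ≈ 16.1%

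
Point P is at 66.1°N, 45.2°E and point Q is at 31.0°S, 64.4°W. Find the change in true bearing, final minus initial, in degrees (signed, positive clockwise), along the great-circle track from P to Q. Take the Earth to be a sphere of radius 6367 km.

-65.7°

Initial bearing θ₁ = atan2(sin Δλ cos φ₂, cos φ₁ sin φ₂ − sin φ₁ cos φ₂ cos Δλ) = 273.84°
Final bearing θ₂ = (initial bearing from the destination back to the start) + 180° = 208.14°
Δθ = θ₂ − θ₁ = -65.7°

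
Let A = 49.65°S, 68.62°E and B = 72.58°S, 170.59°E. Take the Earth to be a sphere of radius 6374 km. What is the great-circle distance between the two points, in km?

Haversine: a = sin²(Δφ/2)+cos φ₁ cos φ₂ sin²(Δλ/2) = 0.15653;  σ = 2·atan2(√a,√(1−a))
σ = 46.611° → d = Rσ = 6374·0.81351 = 5185 km

5185 km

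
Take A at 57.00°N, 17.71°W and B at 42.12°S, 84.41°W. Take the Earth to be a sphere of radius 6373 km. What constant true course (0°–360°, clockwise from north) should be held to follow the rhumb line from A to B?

Meridional parts: M(φ₁)=+1.2167, M(φ₂)=-0.8120 → ΔM = -2.0287;  Δλ = -1.1641 rad
tan C = Δλ / ΔM = +0.5738 → C = 209.85°

209.8°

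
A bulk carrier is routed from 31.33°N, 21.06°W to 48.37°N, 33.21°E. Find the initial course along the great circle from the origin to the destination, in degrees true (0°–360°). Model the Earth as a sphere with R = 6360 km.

N = sin Δλ·cos φ₂ = +0.5393;  D = cos φ₁ sin φ₂ − sin φ₁ cos φ₂ cos Δλ = +0.4367
initial course = atan2(N, D) = 51.00°

51.0°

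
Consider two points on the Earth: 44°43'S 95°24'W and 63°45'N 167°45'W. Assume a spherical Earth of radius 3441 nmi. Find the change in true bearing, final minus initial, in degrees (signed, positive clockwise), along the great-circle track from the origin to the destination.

At departure: θ₁ = atan2(sin Δλ cos φ₂, cos φ₁ sin φ₂ − sin φ₁ cos φ₂ cos Δλ) = 330.06°
At arrival: θ₂ = atan2(sin Δλ cos φ₁, −cos φ₂ sin φ₁ + sin φ₂ cos φ₁ cos Δλ) = 306.68°
Δθ = θ₂ − θ₁ = -23.4°

-23.4°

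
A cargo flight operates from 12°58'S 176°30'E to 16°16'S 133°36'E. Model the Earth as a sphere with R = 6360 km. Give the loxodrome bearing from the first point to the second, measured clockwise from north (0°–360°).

265.5°

Meridional parts: M(φ₁)=-0.2283, M(φ₂)=-0.2878 → ΔM = -0.0595;  Δλ = -0.7487 rad
tan C = Δλ / ΔM = +12.5773 → C = 265.45°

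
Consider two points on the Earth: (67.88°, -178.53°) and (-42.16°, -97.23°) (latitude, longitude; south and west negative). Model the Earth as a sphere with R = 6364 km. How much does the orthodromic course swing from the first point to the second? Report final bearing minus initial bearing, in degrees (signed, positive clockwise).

+36.9°

Initial bearing θ₁ = atan2(sin Δλ cos φ₂, cos φ₁ sin φ₂ − sin φ₁ cos φ₂ cos Δλ) = 115.95°
Final bearing θ₂ = (initial bearing from the destination back to the start) + 180° = 152.82°
Δθ = θ₂ − θ₁ = +36.9°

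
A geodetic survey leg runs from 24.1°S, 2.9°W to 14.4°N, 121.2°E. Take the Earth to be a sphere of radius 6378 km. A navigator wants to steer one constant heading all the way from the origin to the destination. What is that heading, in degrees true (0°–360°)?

Δψ = ln[tan(π/4+φ₂/2)/tan(π/4+φ₁/2)] = +0.6876
Δλ = +2.1660 rad (taken the short way round)
course = atan2(Δλ, Δψ) = 72.39°

72.4°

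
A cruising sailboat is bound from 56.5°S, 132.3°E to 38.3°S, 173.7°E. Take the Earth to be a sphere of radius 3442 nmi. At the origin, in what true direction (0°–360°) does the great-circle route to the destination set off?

74.0°

θ = atan2( sin Δλ·cos φ₂ ,  cos φ₁ sin φ₂ − sin φ₁ cos φ₂ cos Δλ )
  = atan2(+0.5190, +0.1488) = 74.00°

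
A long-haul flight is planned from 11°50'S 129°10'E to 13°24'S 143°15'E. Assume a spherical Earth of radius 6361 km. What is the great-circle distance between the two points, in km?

1535 km

cos σ = sin φ₁ sin φ₂ + cos φ₁ cos φ₂ cos Δλ
      = sin(-11.83°)sin(-13.40°) + cos(-11.83°)cos(-13.40°)cos(14.08°) = 0.9710
σ = 13.830° → d = Rσ = 6361·0.24138 = 1535 km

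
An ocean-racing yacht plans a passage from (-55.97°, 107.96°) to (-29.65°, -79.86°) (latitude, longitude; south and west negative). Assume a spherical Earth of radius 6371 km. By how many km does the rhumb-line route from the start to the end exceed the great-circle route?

3546 km

Great circle: cos σ = sin φ₁ sin φ₂ + cos φ₁ cos φ₂ cos Δλ,  σ = 1.6427 rad → d_gc = 10465.7 km
Rhumb line: Δψ = +0.6418, q = Δφ/Δψ = 0.7157, d_rh = R√(Δφ²+q²Δλ²) = 14011.5 km
Excess = 14011.5 − 10465.7 = 3545.8 ≈ 3546 km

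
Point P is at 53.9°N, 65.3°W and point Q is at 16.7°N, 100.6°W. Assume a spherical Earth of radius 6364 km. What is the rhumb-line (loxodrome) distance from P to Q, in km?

Δψ = ln[tan(π/4+φ₂/2)/tan(π/4+φ₁/2)] = -0.8255;  Δφ = -0.6493 rad,  Δλ = -0.6161 rad
q = Δφ/Δψ = 0.7865
d = R·√(Δφ² + q²Δλ²) = 6364·0.81014 = 5156 km

5156 km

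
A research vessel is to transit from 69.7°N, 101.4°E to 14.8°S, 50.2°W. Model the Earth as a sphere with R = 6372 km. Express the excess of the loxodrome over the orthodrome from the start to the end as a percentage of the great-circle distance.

Great circle: σ = 2.1349 rad → d_gc = Rσ = 13603.4 km
Rhumb: Δφ = -1.4748, Δλ = -2.6459, Δψ = -1.9814, q = Δφ/Δψ = 0.7443 → d_rh = R√(Δφ²+q²Δλ²) = 15677.6 km
Excess = (15677.6 − 13603.4) / 13603.4 = 2074.2 / 13603.4 = 15.248% ≈ 15.2%

15.2%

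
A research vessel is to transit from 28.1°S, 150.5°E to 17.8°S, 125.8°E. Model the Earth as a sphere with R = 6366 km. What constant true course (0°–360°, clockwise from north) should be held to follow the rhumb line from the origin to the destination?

294.4°

Δψ = ln[tan(π/4+φ₂/2)/tan(π/4+φ₁/2)] = +0.1956
Δλ = -0.4311 rad (taken the short way round)
course = atan2(Δλ, Δψ) = 294.40°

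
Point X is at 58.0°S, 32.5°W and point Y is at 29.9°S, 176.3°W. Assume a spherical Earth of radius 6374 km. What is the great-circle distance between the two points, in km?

cos σ = sin φ₁ sin φ₂ + cos φ₁ cos φ₂ cos Δλ
      = sin(-58.00°)sin(-29.90°) + cos(-58.00°)cos(-29.90°)cos(-143.80°) = 0.0520
σ = 87.017° → d = Rσ = 6374·1.51874 = 9680 km

9680 km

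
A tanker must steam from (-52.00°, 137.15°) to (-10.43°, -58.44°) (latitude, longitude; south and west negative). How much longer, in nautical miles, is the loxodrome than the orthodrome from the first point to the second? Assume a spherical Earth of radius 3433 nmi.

Great circle: cos σ = sin φ₁ sin φ₂ + cos φ₁ cos φ₂ cos Δλ,  σ = 2.0270 rad → d_gc = 6958.7 nmi
Rhumb line: Δψ = +0.8831, q = Δφ/Δψ = 0.8216, d_rh = R√(Δφ²+q²Δλ²) = 8467.8 nmi
Excess = 8467.8 − 6958.7 = 1509.1 ≈ 1509 nmi

1509 nmi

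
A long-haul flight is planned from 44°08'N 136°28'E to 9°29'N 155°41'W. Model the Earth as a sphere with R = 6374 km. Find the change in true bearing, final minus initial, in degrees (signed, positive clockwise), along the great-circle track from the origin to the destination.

+35.3°

Initial bearing θ₁ = atan2(sin Δλ cos φ₂, cos φ₁ sin φ₂ − sin φ₁ cos φ₂ cos Δλ) = 98.76°
Final bearing θ₂ = (initial bearing from the destination back to the start) + 180° = 134.01°
Δθ = θ₂ − θ₁ = +35.3°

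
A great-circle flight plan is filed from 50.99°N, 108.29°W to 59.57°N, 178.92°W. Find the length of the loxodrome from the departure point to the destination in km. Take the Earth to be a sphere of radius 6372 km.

Rhumb course C = atan2(Δλ, Δψ) with Δψ = ln[tan(π/4+φ₂/2)/tan(π/4+φ₁/2)] = +0.2642, Δλ = -1.2327 → C = 282.10°
d = R·|Δφ| / |cos C| = 6372·0.14975 / 0.20956 = 4553 km

4553 km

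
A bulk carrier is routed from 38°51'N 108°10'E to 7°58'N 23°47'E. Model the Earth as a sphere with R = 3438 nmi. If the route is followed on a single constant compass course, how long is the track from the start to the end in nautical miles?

4930 nmi

Δψ = ln[tan(π/4+φ₂/2)/tan(π/4+φ₁/2)] = -0.5974;  Δφ = -0.5390 rad,  Δλ = -1.4728 rad
q = Δφ/Δψ = 0.9022
d = R·√(Δφ² + q²Δλ²) = 3438·1.43393 = 4930 nmi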